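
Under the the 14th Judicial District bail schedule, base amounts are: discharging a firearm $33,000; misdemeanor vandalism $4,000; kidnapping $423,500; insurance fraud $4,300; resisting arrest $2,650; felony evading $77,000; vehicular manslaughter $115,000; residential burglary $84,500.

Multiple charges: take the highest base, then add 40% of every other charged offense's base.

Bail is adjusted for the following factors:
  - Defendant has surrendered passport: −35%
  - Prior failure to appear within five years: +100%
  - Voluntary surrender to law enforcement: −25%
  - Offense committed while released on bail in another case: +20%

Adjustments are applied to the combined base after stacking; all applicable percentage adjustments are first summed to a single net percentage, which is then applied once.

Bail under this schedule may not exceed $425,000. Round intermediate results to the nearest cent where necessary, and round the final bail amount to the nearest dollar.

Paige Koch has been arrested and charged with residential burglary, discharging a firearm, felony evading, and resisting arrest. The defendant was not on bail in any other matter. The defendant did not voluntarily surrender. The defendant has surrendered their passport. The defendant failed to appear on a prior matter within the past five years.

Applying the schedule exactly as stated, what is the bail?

Base amounts from the schedule: residential burglary $84,500; discharging a firearm $33,000; felony evading $77,000; resisting arrest $2,650.
Stacking rule: highest base plus 40% of each additional charge. Highest is residential burglary at $84,500. Additional: $33,000 × 40% = $13,200; $77,000 × 40% = $30,800; $2,650 × 40% = $1,060. Combined base = $84,500 + $45,060 = $129,560.
Net percentage adjustment: −35% +100% = +65%. $129,560 × 1.65 = $213,774.
$213,774 is within the $425,000 maximum.

$213,774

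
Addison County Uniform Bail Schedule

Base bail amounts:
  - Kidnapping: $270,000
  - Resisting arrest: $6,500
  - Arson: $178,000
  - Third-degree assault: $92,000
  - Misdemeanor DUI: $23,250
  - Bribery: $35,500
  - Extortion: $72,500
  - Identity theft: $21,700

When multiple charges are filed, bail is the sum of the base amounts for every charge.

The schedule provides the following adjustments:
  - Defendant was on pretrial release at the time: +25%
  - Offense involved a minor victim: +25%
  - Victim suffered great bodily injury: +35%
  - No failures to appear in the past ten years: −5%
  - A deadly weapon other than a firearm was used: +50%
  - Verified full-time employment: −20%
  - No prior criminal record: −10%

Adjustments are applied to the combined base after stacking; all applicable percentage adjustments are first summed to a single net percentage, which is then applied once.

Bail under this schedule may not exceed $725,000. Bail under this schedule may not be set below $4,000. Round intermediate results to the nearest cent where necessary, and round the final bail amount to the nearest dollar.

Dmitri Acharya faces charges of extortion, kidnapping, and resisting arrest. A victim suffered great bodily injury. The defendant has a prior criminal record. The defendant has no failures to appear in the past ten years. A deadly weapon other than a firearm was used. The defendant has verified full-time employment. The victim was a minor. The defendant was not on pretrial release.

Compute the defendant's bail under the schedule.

Base amounts from the schedule: extortion $72,500; kidnapping $270,000; resisting arrest $6,500.
Stacking rule: sum of all bases. $72,500 + $270,000 + $6,500 = $349,000.
Net percentage adjustment: +25% +35% −5% +50% −20% = +85%. $349,000 × 1.85 = $645,650.
$645,650 is within the $725,000 maximum.
$645,650 is at or above the $4,000 minimum.

$645,650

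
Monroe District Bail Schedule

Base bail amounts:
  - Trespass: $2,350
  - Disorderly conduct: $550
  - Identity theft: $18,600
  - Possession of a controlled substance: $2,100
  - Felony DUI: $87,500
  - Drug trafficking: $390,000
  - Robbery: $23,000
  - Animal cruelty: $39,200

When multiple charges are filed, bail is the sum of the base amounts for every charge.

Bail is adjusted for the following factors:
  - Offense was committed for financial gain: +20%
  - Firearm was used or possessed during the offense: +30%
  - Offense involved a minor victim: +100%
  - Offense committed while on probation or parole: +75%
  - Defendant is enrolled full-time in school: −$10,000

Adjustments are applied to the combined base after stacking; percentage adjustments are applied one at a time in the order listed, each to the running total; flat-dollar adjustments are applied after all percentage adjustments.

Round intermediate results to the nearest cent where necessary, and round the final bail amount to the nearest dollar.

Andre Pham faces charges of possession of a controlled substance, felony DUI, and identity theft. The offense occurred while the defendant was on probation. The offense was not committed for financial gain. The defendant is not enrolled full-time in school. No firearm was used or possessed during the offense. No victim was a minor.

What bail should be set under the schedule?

$189,350

Base amounts from the schedule: possession of a controlled substance $2,100; felony DUI $87,500; identity theft $18,600.
Stacking rule: sum of all bases. $2,100 + $87,500 + $18,600 = $108,200.
Offense committed while on probation or parole (+75%): $108,200 × 1.75 = $189,350.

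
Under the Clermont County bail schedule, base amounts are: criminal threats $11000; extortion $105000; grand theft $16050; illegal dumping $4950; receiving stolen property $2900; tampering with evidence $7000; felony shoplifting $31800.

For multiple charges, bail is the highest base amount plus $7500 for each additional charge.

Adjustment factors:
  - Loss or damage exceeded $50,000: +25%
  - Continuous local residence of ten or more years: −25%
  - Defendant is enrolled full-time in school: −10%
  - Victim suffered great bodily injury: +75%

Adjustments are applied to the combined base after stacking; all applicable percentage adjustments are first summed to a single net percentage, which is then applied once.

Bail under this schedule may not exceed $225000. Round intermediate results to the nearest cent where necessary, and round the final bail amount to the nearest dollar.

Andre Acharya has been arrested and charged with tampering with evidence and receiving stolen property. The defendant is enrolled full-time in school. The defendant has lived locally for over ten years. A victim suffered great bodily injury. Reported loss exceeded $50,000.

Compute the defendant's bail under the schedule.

$23925

Base amounts from the schedule: tampering with evidence $7000; receiving stolen property $2900.
Stacking rule: highest base plus $7500 per additional charge. Highest is tampering with evidence at $7000; 1 additional charge → +$7500. Combined base = $14500.
Net percentage adjustment: +25% −25% −10% +75% = +65%. $14500 × 1.65 = $23925.
$23925 is within the $225000 maximum.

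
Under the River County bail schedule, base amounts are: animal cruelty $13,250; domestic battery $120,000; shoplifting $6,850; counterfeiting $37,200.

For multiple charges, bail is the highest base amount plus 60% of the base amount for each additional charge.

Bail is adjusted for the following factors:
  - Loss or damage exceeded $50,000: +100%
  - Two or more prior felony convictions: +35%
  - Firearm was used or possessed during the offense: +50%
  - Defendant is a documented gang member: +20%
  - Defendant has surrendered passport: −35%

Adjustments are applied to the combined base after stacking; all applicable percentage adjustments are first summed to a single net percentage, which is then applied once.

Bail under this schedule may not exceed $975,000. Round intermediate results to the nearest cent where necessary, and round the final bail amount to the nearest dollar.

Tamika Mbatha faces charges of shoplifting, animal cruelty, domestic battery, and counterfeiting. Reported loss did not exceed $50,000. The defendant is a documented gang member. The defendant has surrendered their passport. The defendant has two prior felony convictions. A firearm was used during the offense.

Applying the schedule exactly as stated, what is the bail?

$262,446

Base amounts from the schedule: shoplifting $6,850; animal cruelty $13,250; domestic battery $120,000; counterfeiting $37,200.
Stacking rule: highest base plus 60% of each additional charge. Highest is domestic battery at $120,000. Additional: $6,850 × 60% = $4,110; $13,250 × 60% = $7,950; $37,200 × 60% = $22,320. Combined base = $120,000 + $34,380 = $154,380.
Net percentage adjustment: +35% +50% +20% −35% = +70%. $154,380 × 1.7 = $262,446.
$262,446 is within the $975,000 maximum.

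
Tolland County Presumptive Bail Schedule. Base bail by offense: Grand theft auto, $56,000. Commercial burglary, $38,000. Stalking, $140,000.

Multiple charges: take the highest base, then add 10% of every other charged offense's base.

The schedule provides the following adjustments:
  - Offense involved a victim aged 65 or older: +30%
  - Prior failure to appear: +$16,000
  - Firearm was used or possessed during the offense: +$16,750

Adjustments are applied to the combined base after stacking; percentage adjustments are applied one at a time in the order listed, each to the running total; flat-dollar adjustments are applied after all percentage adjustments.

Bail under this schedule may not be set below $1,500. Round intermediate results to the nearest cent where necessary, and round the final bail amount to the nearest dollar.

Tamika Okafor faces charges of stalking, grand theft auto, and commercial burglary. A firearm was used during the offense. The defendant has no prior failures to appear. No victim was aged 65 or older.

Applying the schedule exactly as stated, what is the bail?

Base amounts from the schedule: stalking $140,000; grand theft auto $56,000; commercial burglary $38,000.
Stacking rule: highest base plus 10% of each additional charge. Highest is stalking at $140,000. Additional: $56,000 × 10% = $5,600; $38,000 × 10% = $3,800. Combined base = $140,000 + $9,400 = $149,400.
Firearm was used or possessed during the offense (+$16,750 flat): $149,400 + $16,750 = $166,150.
$166,150 is at or above the $1,500 minimum.

$166,150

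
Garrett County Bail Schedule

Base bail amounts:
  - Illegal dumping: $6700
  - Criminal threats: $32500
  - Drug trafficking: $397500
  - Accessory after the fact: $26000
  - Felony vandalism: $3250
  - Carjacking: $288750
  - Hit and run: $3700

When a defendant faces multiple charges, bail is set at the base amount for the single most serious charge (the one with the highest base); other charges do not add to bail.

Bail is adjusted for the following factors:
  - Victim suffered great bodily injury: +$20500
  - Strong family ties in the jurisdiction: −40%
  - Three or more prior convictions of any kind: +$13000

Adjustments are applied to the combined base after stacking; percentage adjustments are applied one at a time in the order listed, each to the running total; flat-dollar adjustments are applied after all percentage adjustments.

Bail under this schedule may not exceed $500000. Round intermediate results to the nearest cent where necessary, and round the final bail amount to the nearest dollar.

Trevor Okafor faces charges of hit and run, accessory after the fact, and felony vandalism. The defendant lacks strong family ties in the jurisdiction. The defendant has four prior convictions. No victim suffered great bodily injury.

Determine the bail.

Base amounts from the schedule: hit and run $3700; accessory after the fact $26000; felony vandalism $3250.
Stacking rule: use the highest base only. Highest is accessory after the fact at $26000. Combined base = $26000.
Three or more prior convictions of any kind (+$13000 flat): $26000 + $13000 = $39000.
$39000 is within the $500000 maximum.

$39000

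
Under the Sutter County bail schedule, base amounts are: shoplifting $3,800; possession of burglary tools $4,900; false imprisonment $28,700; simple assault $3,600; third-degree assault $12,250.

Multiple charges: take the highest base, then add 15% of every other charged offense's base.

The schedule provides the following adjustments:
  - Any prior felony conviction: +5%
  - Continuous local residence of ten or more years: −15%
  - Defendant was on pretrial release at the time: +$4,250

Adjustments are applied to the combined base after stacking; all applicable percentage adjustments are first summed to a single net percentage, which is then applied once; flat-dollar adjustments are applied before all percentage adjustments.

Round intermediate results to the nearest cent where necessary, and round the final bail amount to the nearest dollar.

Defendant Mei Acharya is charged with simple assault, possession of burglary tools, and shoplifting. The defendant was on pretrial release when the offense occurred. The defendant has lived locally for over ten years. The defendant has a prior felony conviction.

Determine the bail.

$9,234

Base amounts from the schedule: simple assault $3,600; possession of burglary tools $4,900; shoplifting $3,800.
Stacking rule: highest base plus 15% of each additional charge. Highest is possession of burglary tools at $4,900. Additional: $3,600 × 15% = $540; $3,800 × 15% = $570. Combined base = $4,900 + $1,110 = $6,010.
Defendant was on pretrial release at the time (+$4,250 flat): $6,010 + $4,250 = $10,260.
Net percentage adjustment: +5% −15% = −10%. $10,260 × 0.9 = $9,234.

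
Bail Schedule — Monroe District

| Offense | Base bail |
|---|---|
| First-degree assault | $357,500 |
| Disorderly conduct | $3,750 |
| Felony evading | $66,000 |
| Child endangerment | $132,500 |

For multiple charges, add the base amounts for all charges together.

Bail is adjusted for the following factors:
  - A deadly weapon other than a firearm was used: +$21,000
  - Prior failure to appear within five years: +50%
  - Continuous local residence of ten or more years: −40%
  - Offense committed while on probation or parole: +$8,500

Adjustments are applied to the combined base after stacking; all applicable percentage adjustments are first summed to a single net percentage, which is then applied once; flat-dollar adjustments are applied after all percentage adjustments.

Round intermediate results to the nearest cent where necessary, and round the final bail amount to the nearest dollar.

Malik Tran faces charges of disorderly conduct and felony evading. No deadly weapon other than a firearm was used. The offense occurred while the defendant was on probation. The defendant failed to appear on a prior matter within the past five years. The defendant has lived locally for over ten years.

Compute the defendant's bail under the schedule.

$85,225

Base amounts from the schedule: disorderly conduct $3,750; felony evading $66,000.
Stacking rule: sum of all bases. $3,750 + $66,000 = $69,750.
Net percentage adjustment: +50% −40% = +10%. $69,750 × 1.1 = $76,725.
Offense committed while on probation or parole (+$8,500 flat): $76,725 + $8,500 = $85,225.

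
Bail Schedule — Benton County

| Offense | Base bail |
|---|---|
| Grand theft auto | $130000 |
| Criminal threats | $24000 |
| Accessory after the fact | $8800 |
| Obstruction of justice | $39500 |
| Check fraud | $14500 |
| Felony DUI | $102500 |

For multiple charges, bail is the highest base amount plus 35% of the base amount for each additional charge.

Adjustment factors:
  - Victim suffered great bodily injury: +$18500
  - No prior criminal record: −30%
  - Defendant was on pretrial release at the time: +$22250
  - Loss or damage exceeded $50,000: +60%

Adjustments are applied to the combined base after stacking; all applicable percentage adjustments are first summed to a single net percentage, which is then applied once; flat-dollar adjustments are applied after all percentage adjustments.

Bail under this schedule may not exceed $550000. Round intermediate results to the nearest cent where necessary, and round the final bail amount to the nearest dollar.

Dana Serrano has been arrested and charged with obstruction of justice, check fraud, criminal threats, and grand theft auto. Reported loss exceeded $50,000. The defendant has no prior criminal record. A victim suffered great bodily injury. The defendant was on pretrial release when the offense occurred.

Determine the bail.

$245240

Base amounts from the schedule: obstruction of justice $39500; check fraud $14500; criminal threats $24000; grand theft auto $130000.
Stacking rule: highest base plus 35% of each additional charge. Highest is grand theft auto at $130000. Additional: $39500 × 35% = $13825; $14500 × 35% = $5075; $24000 × 35% = $8400. Combined base = $130000 + $27300 = $157300.
Net percentage adjustment: −30% +60% = +30%. $157300 × 1.3 = $204490.
Victim suffered great bodily injury (+$18500 flat): $204490 + $18500 = $222990.
Defendant was on pretrial release at the time (+$22250 flat): $222990 + $22250 = $245240.
$245240 is within the $550000 maximum.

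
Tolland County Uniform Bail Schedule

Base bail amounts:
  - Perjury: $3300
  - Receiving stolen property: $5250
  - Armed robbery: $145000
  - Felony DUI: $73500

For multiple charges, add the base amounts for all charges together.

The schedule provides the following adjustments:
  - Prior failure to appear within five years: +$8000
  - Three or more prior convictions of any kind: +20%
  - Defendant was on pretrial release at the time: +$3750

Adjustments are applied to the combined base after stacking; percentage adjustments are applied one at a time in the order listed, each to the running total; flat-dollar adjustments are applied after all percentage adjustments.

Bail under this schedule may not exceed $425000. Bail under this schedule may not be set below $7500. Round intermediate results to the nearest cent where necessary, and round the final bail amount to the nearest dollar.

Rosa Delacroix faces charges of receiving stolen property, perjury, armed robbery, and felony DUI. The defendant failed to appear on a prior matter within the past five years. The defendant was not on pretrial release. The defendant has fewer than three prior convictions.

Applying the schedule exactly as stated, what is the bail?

Base amounts from the schedule: receiving stolen property $5250; perjury $3300; armed robbery $145000; felony DUI $73500.
Stacking rule: sum of all bases. $5250 + $3300 + $145000 + $73500 = $227050.
Prior failure to appear within five years (+$8000 flat): $227050 + $8000 = $235050.
$235050 is within the $425000 maximum.
$235050 is at or above the $7500 minimum.

$235050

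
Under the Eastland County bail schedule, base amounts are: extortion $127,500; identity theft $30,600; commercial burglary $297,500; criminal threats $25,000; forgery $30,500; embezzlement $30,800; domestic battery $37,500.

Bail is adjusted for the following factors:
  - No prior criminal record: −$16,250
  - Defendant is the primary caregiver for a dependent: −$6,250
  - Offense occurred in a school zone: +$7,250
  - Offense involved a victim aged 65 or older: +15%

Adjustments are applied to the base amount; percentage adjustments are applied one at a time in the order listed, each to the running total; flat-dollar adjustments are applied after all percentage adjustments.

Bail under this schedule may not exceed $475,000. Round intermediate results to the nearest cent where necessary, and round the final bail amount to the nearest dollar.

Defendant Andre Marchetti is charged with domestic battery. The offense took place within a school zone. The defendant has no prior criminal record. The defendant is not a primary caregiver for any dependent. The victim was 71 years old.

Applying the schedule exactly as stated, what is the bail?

Base amounts from the schedule: domestic battery $37,500.
Single charge. Combined base = $37,500.
Offense involved a victim aged 65 or older (+15%): $37,500 × 1.15 = $43,125.
No prior criminal record (−$16,250 flat): $43,125 − $16,250 = $26,875.
Offense occurred in a school zone (+$7,250 flat): $26,875 + $7,250 = $34,125.
$34,125 is within the $475,000 maximum.

$34,125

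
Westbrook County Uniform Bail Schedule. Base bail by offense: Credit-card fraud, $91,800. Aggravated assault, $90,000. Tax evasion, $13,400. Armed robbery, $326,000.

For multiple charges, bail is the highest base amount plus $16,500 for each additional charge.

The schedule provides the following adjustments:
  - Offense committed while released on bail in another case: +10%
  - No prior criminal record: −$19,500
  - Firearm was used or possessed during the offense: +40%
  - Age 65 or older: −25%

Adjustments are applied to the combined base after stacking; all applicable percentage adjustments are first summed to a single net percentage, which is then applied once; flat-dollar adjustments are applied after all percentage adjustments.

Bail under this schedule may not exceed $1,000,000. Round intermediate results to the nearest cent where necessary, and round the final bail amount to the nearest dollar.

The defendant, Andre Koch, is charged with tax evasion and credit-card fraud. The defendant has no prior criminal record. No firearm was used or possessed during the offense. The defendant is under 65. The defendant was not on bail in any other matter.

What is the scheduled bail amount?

$88,800

Base amounts from the schedule: tax evasion $13,400; credit-card fraud $91,800.
Stacking rule: highest base plus $16,500 per additional charge. Highest is credit-card fraud at $91,800; 1 additional charge → +$16,500. Combined base = $108,300.
No prior criminal record (−$19,500 flat): $108,300 − $19,500 = $88,800.
$88,800 is within the $1,000,000 maximum.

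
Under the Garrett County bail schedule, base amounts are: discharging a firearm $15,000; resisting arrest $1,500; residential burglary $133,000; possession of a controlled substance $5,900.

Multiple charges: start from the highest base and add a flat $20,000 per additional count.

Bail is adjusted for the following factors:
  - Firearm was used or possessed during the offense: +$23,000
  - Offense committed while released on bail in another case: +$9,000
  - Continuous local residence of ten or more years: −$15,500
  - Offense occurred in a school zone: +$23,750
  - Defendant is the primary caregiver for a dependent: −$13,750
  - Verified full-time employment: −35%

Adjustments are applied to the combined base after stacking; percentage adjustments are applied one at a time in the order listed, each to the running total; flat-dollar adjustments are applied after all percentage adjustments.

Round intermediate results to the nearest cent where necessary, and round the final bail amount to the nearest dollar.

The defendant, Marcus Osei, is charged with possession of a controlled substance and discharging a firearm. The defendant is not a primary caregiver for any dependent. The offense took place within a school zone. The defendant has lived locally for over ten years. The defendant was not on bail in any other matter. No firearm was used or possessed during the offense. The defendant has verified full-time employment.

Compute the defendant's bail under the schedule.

Base amounts from the schedule: possession of a controlled substance $5,900; discharging a firearm $15,000.
Stacking rule: highest base plus $20,000 per additional charge. Highest is discharging a firearm at $15,000; 1 additional charge → +$20,000. Combined base = $35,000.
Verified full-time employment (−35%): $35,000 × 0.65 = $22,750.
Continuous local residence of ten or more years (−$15,500 flat): $22,750 − $15,500 = $7,250.
Offense occurred in a school zone (+$23,750 flat): $7,250 + $23,750 = $31,000.

$31,000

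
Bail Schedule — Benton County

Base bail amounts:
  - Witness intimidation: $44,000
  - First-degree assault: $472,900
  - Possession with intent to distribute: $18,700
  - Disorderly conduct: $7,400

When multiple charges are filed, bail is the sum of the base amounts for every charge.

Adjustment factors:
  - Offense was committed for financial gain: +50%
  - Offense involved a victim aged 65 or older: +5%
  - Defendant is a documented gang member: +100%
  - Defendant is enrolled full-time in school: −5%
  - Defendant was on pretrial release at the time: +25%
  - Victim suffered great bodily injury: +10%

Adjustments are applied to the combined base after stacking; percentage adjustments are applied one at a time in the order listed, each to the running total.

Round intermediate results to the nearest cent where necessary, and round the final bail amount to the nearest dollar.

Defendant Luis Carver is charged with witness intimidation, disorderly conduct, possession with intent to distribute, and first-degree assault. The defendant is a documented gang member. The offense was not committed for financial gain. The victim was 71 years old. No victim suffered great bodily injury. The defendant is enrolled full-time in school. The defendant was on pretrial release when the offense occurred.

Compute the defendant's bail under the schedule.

Base amounts from the schedule: witness intimidation $44,000; disorderly conduct $7,400; possession with intent to distribute $18,700; first-degree assault $472,900.
Stacking rule: sum of all bases. $44,000 + $7,400 + $18,700 + $472,900 = $543,000.
Offense involved a victim aged 65 or older (+5%): $543,000 × 1.05 = $570,150.
Defendant is a documented gang member (+100%): $570,150 × 2 = $1,140,300.
Defendant is enrolled full-time in school (−5%): $1,140,300 × 0.95 = $1,083,285.
Defendant was on pretrial release at the time (+25%): $1,083,285 × 1.25 = $1,354,106.25.
Rounded to the nearest dollar: $1,354,106.

$1,354,106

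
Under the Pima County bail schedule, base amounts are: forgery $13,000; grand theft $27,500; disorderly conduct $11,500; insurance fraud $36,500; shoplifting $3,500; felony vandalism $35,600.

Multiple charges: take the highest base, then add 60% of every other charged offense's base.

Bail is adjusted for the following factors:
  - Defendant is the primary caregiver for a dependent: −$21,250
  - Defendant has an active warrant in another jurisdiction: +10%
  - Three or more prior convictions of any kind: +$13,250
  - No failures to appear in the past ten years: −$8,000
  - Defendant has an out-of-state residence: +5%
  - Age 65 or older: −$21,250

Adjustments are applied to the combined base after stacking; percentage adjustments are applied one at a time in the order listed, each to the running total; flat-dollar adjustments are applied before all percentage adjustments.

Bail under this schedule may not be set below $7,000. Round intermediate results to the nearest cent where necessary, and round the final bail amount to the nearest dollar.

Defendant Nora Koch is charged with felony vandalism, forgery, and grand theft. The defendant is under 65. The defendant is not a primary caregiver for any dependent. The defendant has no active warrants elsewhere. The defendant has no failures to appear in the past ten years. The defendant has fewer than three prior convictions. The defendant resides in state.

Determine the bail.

Base amounts from the schedule: felony vandalism $35,600; forgery $13,000; grand theft $27,500.
Stacking rule: highest base plus 60% of each additional charge. Highest is felony vandalism at $35,600. Additional: $13,000 × 60% = $7,800; $27,500 × 60% = $16,500. Combined base = $35,600 + $24,300 = $59,900.
No failures to appear in the past ten years (−$8,000 flat): $59,900 − $8,000 = $51,900.
$51,900 is at or above the $7,000 minimum.

$51,900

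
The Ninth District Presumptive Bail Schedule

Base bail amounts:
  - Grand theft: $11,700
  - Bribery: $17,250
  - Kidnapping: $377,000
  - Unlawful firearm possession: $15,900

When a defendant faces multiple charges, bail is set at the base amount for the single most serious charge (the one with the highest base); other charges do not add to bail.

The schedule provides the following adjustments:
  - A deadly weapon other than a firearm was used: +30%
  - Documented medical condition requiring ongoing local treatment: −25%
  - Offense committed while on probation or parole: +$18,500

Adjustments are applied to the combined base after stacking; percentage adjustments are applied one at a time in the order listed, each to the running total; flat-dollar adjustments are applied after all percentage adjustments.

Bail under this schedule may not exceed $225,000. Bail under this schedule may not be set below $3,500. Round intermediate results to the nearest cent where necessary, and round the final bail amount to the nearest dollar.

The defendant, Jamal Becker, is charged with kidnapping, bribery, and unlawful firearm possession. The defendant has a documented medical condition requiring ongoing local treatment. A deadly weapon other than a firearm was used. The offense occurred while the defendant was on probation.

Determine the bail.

Base amounts from the schedule: kidnapping $377,000; bribery $17,250; unlawful firearm possession $15,900.
Stacking rule: use the highest base only. Highest is kidnapping at $377,000. Combined base = $377,000.
A deadly weapon other than a firearm was used (+30%): $377,000 × 1.3 = $490,100.
Documented medical condition requiring ongoing local treatment (−25%): $490,100 × 0.75 = $367,575.
Offense committed while on probation or parole (+$18,500 flat): $367,575 + $18,500 = $386,075.
Result $386,075 exceeds the maximum of $225,000; bail is capped at $225,000.
$225,000 is at or above the $3,500 minimum.

$225,000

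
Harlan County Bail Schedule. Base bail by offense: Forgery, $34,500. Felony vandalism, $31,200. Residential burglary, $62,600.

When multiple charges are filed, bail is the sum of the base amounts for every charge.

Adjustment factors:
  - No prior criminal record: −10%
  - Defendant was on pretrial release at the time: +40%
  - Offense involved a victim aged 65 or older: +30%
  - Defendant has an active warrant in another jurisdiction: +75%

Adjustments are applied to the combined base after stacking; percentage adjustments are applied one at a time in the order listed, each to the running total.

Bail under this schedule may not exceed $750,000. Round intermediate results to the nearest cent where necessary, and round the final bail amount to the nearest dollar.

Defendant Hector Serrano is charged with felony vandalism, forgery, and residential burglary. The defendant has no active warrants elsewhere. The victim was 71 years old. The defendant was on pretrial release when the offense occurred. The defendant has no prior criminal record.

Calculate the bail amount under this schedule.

$210,155

Base amounts from the schedule: felony vandalism $31,200; forgery $34,500; residential burglary $62,600.
Stacking rule: sum of all bases. $31,200 + $34,500 + $62,600 = $128,300.
No prior criminal record (−10%): $128,300 × 0.9 = $115,470.
Defendant was on pretrial release at the time (+40%): $115,470 × 1.4 = $161,658.
Offense involved a victim aged 65 or older (+30%): $161,658 × 1.3 = $210,155.40.
$210,155.40 is within the $750,000 maximum.
Rounded to the nearest dollar: $210,155.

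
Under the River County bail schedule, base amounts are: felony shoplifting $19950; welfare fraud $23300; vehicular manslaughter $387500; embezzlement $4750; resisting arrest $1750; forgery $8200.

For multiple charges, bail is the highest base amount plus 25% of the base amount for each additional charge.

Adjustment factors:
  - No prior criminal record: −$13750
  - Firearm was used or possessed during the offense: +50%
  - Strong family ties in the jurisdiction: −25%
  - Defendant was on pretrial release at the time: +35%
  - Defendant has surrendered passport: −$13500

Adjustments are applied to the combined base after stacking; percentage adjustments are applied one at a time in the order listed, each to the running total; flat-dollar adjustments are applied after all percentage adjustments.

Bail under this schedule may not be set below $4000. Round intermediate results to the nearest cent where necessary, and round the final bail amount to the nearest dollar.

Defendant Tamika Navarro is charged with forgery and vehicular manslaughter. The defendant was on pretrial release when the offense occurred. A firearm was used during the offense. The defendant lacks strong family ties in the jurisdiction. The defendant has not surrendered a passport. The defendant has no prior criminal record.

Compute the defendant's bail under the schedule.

Base amounts from the schedule: forgery $8200; vehicular manslaughter $387500.
Stacking rule: highest base plus 25% of each additional charge. Highest is vehicular manslaughter at $387500. Additional: $8200 × 25% = $2050. Combined base = $387500 + $2050 = $389550.
Firearm was used or possessed during the offense (+50%): $389550 × 1.5 = $584325.
Defendant was on pretrial release at the time (+35%): $584325 × 1.35 = $788838.75.
No prior criminal record (−$13750 flat): $788838.75 − $13750 = $775088.75.
$775088.75 is at or above the $4000 minimum.
Rounded to the nearest dollar: $775089.

$775089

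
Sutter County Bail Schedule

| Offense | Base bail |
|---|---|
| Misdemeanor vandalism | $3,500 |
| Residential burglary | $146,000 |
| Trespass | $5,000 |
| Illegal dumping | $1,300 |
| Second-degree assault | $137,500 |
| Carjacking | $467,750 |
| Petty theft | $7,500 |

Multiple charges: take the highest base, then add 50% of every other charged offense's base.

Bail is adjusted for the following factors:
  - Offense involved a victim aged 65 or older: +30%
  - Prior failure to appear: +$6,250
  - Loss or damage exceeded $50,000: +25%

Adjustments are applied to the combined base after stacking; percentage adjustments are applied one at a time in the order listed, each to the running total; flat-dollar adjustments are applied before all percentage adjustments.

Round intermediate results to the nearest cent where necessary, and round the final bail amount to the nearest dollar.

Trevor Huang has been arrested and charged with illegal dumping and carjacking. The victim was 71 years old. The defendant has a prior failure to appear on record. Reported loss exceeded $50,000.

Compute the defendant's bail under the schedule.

$771,306

Base amounts from the schedule: illegal dumping $1,300; carjacking $467,750.
Stacking rule: highest base plus 50% of each additional charge. Highest is carjacking at $467,750. Additional: $1,300 × 50% = $650. Combined base = $467,750 + $650 = $468,400.
Prior failure to appear (+$6,250 flat): $468,400 + $6,250 = $474,650.
Offense involved a victim aged 65 or older (+30%): $474,650 × 1.3 = $617,045.
Loss or damage exceeded $50,000 (+25%): $617,045 × 1.25 = $771,306.25.
Rounded to the nearest dollar: $771,306.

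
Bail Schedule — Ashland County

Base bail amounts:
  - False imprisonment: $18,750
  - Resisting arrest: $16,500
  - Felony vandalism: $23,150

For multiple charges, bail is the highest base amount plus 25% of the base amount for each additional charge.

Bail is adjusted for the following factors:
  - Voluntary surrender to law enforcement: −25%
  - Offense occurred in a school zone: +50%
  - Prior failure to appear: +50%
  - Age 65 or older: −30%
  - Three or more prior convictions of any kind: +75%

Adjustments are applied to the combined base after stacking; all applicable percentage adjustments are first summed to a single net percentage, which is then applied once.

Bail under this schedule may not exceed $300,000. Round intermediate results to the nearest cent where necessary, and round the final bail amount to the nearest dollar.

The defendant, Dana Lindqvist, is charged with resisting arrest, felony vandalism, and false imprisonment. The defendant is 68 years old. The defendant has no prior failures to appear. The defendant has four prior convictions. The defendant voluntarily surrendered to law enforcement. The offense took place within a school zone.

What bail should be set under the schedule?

Base amounts from the schedule: resisting arrest $16,500; felony vandalism $23,150; false imprisonment $18,750.
Stacking rule: highest base plus 25% of each additional charge. Highest is felony vandalism at $23,150. Additional: $16,500 × 25% = $4,125; $18,750 × 25% = $4,687.50. Combined base = $23,150 + $8,812.50 = $31,962.50.
Net percentage adjustment: −25% +50% −30% +75% = +70%. $31,962.50 × 1.7 = $54,336.25.
$54,336.25 is within the $300,000 maximum.
Rounded to the nearest dollar: $54,336.

$54,336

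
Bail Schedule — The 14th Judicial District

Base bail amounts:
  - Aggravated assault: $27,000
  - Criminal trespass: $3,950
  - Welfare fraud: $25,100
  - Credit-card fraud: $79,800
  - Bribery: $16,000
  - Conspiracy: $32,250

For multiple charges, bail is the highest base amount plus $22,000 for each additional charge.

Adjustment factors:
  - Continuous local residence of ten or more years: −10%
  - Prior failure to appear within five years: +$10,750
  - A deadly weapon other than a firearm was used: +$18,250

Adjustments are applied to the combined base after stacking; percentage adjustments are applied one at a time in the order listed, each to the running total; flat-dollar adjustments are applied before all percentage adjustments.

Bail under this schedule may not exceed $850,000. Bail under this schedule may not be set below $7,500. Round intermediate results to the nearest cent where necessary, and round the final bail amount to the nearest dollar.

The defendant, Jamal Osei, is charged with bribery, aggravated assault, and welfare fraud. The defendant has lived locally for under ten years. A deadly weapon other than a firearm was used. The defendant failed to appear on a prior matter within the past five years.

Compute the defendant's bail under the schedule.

Base amounts from the schedule: bribery $16,000; aggravated assault $27,000; welfare fraud $25,100.
Stacking rule: highest base plus $22,000 per additional charge. Highest is aggravated assault at $27,000; 2 additional charges → +$44,000. Combined base = $71,000.
Prior failure to appear within five years (+$10,750 flat): $71,000 + $10,750 = $81,750.
A deadly weapon other than a firearm was used (+$18,250 flat): $81,750 + $18,250 = $100,000.
$100,000 is within the $850,000 maximum.
$100,000 is at or above the $7,500 minimum.

$100,000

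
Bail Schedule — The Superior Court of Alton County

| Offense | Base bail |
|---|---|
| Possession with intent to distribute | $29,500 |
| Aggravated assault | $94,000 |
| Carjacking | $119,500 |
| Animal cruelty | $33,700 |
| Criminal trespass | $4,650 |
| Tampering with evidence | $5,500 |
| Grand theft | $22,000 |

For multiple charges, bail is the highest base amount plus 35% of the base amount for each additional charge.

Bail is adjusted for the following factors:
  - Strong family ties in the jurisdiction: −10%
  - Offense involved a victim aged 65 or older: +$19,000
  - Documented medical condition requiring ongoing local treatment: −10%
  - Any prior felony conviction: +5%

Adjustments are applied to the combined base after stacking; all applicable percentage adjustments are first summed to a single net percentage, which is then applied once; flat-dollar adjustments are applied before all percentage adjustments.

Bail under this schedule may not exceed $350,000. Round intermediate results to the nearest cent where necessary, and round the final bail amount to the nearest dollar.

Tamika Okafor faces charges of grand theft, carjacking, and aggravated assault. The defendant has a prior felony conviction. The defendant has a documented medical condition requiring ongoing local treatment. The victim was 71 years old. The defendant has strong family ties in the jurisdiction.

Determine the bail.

Base amounts from the schedule: grand theft $22,000; carjacking $119,500; aggravated assault $94,000.
Stacking rule: highest base plus 35% of each additional charge. Highest is carjacking at $119,500. Additional: $22,000 × 35% = $7,700; $94,000 × 35% = $32,900. Combined base = $119,500 + $40,600 = $160,100.
Offense involved a victim aged 65 or older (+$19,000 flat): $160,100 + $19,000 = $179,100.
Net percentage adjustment: −10% −10% +5% = −15%. $179,100 × 0.85 = $152,235.
$152,235 is within the $350,000 maximum.

$152,235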